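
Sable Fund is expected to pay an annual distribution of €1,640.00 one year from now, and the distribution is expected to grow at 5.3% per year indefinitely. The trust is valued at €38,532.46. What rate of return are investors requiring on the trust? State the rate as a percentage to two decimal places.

P = D₁/(r − g) ⇒ r = D₁/P + g = €1,640.0000/€38,532.46 + 0.053 = 0.042562 + 0.053 = 0.095562

9.56%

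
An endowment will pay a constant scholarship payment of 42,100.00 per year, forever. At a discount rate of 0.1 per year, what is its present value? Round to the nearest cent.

421000.00

Level perpetuity: PV = C / r = 42,100.00 / 0.1 = 421,000.00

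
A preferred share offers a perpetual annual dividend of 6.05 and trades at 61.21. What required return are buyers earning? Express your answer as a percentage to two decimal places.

9.88%

P = C/r ⇒ r = C/P = 6.05/61.21 = 0.098840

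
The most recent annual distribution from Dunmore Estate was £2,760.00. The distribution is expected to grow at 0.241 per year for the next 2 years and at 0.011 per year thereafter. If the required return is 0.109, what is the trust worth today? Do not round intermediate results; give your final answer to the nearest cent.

D_1 = 3425.16000
D_2 = 4250.62356
Terminal value at year 2: TV = D_2×(1+g_2)/(r−g_2) = 4297.38042/0.098 = 43850.82060
P_0 = D_1/(1+r)^1 + D_2/(1+r)^2 + TV/(1+r)^2
    = 3088.51217 + 3456.12589 + 35654.52316 = 42199.16122

£42199.16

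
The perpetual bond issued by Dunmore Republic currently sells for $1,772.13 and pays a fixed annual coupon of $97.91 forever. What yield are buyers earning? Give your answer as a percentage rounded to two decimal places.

5.52%

P = C/r ⇒ r = C/P = $97.91/$1,772.13 = 0.055250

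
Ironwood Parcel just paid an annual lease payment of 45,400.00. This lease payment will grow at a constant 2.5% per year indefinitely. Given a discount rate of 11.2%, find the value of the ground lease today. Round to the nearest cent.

D₁ = D₀ × (1 + g) = 45,400.00 × 1.025 = 46,535.0000
Growing perpetuity: P = D₁ / (r − g) = 46,535.0000 / (0.112 − 0.025) = 534,885.06

534885.06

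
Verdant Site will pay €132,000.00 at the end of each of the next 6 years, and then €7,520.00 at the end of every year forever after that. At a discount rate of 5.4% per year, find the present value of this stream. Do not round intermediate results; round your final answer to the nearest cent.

PV of 6-year annuity: €132,000.00 × [1 − (1+0.054)^−6] / 0.054 = 661505.35706
Perpetuity value at year 6: €7,520.00 / 0.054 = 139259.25926
PV of perpetuity: 139259.25926 / (1+0.054)^6 = 101573.49952
Total PV = 661505.35706 + 101573.49952 = 763078.85658

€763078.86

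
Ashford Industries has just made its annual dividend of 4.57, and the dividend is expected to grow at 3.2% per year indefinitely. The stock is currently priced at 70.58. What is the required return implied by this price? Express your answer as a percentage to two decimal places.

D₁ = 4.57 × 1.032 = 4.7162
P = D₁/(r − g) ⇒ r = D₁/P + g = 4.7162/70.58 + 0.032 = 0.066821 + 0.032 = 0.098821

9.88%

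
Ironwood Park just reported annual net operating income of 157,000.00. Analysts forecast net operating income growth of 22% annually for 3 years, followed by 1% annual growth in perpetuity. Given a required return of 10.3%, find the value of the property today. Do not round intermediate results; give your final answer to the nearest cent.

D_1 = 191540.00000
D_2 = 233678.80000
D_3 = 285088.13600
Terminal value at year 3: TV = D_3×(1+g_2)/(r−g_2) = 287939.01736/0.093 = 3096118.46624
P_0 = D_1/(1+r)^1 + D_2/(1+r)^2 + D_3/(1+r)^3 + TV/(1+r)^3
    = 173653.67180 + 192073.87090 + 212447.98050 + 2307230.75601 = 2885406.27922

2885406.28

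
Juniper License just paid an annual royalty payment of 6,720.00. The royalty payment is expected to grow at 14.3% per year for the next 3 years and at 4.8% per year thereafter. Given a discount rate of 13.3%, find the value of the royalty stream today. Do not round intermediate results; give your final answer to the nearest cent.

D_1 = 7680.96000
D_2 = 8779.33728
D_3 = 10034.78251
Terminal value at year 3: TV = D_3×(1+g_2)/(r−g_2) = 10516.45207/0.085 = 123722.96555
P_0 = D_1/(1+r)^1 + D_2/(1+r)^2 + D_3/(1+r)^3 + TV/(1+r)^3
    = 6779.31156 + 6839.14662 + 6899.50978 + 85066.89706 = 105584.86502

105584.87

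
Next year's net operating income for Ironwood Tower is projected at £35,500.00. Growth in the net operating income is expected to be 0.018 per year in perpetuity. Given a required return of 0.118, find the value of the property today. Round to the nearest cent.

£355000.00

Growing perpetuity: P = D₁ / (r − g) = £35,500.0000 / (0.118 − 0.018) = £355,000.00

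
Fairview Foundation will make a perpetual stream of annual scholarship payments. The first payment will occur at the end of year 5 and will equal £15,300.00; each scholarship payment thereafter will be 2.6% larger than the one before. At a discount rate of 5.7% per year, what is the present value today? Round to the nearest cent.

Value at end of year 4: C₁ / (r − g) = £15,300.00 / (0.057 − 0.026) = £493,548.3871
Discount to today: PV = £493,548.3871 / (1 + 0.057)^4 = £493,548.3871 / 1.248245 = £395,393.74

£395393.74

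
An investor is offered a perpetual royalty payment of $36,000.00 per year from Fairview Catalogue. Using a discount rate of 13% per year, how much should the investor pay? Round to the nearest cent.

Level perpetuity: PV = C / r = $36,000.00 / 0.13 = $276,923.08

$276923.08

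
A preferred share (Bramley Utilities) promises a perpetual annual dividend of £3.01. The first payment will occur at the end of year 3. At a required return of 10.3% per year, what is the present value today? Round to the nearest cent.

£24.02

Value at end of year 2: C / r = £3.01 / 0.103 = £29.2233
Discount to today: PV = £29.2233 / (1 + 0.103)^2 = £29.2233 / 1.216609 = £24.02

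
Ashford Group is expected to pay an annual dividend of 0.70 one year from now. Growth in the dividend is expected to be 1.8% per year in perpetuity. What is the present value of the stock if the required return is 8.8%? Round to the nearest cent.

10.00

Growing perpetuity: P = D₁ / (r − g) = 0.7000 / (0.088 − 0.018) = 10.00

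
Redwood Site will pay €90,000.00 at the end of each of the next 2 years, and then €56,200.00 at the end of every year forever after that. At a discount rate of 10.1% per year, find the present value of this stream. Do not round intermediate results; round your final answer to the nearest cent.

PV of 2-year annuity: €90,000.00 × [1 − (1+0.101)^−2] / 0.101 = 155988.98203
Perpetuity value at year 2: €56,200.00 / 0.101 = 556435.64356
PV of perpetuity: 556435.64356 / (1+0.101)^2 = 459029.19034
Total PV = 155988.98203 + 459029.19034 = 615018.17237

€615018.17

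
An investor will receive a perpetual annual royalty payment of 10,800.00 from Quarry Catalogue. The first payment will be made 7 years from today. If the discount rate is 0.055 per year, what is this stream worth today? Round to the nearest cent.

142411.91

Value at end of year 6: C / r = 10,800.00 / 0.055 = 196,363.6364
Discount to today: PV = 196,363.6364 / (1 + 0.055)^6 = 196,363.6364 / 1.378843 = 142,411.91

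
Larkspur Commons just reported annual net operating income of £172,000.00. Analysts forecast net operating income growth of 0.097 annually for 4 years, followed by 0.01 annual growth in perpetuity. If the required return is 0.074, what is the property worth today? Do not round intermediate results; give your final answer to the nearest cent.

D_1 = 188684.00000
D_2 = 206986.34800
D_3 = 227064.02376
D_4 = 249089.23406
Terminal value at year 4: TV = D_4×(1+g_2)/(r−g_2) = 251580.12640/0.064 = 3930939.47501
P_0 = D_1/(1+r)^1 + D_2/(1+r)^2 + D_3/(1+r)^3 + D_4/(1+r)^4 + TV/(1+r)^4
    = 175683.42644 + 179445.73446 + 183288.61332 + 187213.78846 + 2954467.59915 = 3680099.16183

£3680099.16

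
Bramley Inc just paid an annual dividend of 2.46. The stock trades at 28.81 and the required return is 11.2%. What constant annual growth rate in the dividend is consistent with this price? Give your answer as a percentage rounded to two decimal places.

P = D₀(1+g)/(r−g) ⇒ P(r−g) = D₀(1+g) ⇒ g(P+D₀) = P·r − D₀
g = (P·r − D₀)/(P + D₀) = (28.81×0.112 − 2.46) / (28.81 + 2.46) = 0.024519

2.45%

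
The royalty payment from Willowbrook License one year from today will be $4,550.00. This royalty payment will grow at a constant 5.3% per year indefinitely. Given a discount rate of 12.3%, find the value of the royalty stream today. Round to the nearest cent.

$65000.00

Growing perpetuity: P = D₁ / (r − g) = $4,550.0000 / (0.123 − 0.053) = $65,000.00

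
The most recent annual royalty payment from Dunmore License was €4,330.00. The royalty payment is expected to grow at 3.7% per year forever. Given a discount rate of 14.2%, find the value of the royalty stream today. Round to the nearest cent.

D₁ = D₀ × (1 + g) = €4,330.00 × 1.037 = €4,490.2100
Growing perpetuity: P = D₁ / (r − g) = €4,490.2100 / (0.142 − 0.037) = €42,763.90

€42763.90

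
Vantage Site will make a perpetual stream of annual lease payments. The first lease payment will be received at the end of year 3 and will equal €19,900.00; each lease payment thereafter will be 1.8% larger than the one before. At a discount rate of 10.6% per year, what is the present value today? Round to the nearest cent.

Value at end of year 2: C₁ / (r − g) = €19,900.00 / (0.106 − 0.018) = €226,136.3636
Discount to today: PV = €226,136.3636 / (1 + 0.106)^2 = €226,136.3636 / 1.223236 = €184,867.32

€184867.32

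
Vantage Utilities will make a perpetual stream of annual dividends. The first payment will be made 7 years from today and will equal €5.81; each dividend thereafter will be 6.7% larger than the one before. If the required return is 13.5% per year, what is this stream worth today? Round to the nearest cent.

€39.97

Value at end of year 6: C₁ / (r − g) = €5.81 / (0.135 − 0.067) = €85.4412
Discount to today: PV = €85.4412 / (1 + 0.135)^6 = €85.4412 / 2.137840 = €39.97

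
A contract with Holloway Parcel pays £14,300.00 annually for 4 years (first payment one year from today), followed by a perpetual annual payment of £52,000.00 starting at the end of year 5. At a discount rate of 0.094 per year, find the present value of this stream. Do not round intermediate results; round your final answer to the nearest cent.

£432118.75

PV of 4-year annuity: £14,300.00 × [1 − (1+0.094)^−4] / 0.094 = 45924.14332
Perpetuity value at year 4: £52,000.00 / 0.094 = 553191.48936
PV of perpetuity: 553191.48936 / (1+0.094)^4 = 386194.60455
Total PV = 45924.14332 + 386194.60455 = 432118.74788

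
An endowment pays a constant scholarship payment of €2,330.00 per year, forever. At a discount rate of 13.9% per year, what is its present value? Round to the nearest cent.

€16762.59

Level perpetuity: PV = C / r = €2,330.00 / 0.139 = €16,762.59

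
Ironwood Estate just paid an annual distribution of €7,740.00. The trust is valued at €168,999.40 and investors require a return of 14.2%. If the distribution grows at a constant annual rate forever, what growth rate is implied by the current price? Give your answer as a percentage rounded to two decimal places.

9.20%

P = D₀(1+g)/(r−g) ⇒ P(r−g) = D₀(1+g) ⇒ g(P+D₀) = P·r − D₀
g = (P·r − D₀)/(P + D₀) = (€168,999.40×0.142 − €7,740.00) / (€168,999.40 + €7,740.00) = 0.091988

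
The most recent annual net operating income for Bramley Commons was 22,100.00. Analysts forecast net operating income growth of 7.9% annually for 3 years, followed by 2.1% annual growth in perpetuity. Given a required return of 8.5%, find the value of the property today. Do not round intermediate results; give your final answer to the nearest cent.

412316.79

D_1 = 23845.90000
D_2 = 25729.72610
D_3 = 27762.37446
Terminal value at year 3: TV = D_3×(1+g_2)/(r−g_2) = 28345.38433/0.064 = 442896.63009
P_0 = D_1/(1+r)^1 + D_2/(1+r)^2 + D_3/(1+r)^3 + TV/(1+r)^3
    = 21977.78802 + 21856.25186 + 21735.38780 + 346747.35846 = 412316.78614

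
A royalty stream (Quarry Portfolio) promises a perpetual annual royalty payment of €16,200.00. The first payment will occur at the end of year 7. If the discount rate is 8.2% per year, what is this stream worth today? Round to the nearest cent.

€123122.55

Value at end of year 6: C / r = €16,200.00 / 0.082 = €197,560.9756
Discount to today: PV = €197,560.9756 / (1 + 0.082)^6 = €197,560.9756 / 1.604588 = €123,122.55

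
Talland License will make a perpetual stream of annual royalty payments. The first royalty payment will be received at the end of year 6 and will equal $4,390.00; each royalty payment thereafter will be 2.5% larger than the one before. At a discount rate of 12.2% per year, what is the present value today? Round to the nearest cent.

Value at end of year 5: C₁ / (r − g) = $4,390.00 / (0.122 − 0.025) = $45,257.7320
Discount to today: PV = $45,257.7320 / (1 + 0.122)^5 = $45,257.7320 / 1.778133 = $25,452.39

$25452.39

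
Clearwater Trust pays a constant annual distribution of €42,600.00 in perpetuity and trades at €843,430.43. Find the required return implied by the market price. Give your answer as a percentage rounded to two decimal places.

5.05%

P = C/r ⇒ r = C/P = €42,600.00/€843,430.43 = 0.050508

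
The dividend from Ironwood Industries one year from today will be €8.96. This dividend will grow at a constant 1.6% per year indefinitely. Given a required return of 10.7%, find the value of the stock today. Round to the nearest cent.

Growing perpetuity: P = D₁ / (r − g) = €8.9600 / (0.107 − 0.016) = €98.46

€98.46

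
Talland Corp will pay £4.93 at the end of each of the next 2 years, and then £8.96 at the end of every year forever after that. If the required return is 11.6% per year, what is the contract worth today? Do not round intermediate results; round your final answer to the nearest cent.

PV of 2-year annuity: £4.93 × [1 − (1+0.116)^−2] / 0.116 = 8.37595
Perpetuity value at year 2: £8.96 / 0.116 = 77.24138
PV of perpetuity: 77.24138 / (1+0.116)^2 = 62.01855
Total PV = 8.37595 + 62.01855 = 70.39451

£70.39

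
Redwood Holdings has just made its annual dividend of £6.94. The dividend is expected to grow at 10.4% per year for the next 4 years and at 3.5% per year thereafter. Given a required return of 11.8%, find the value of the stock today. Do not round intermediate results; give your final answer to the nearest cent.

£109.19

D_1 = 7.66176
D_2 = 8.45858
D_3 = 9.33828
D_4 = 10.30946
Terminal value at year 4: TV = D_4×(1+g_2)/(r−g_2) = 10.67029/0.083 = 128.55768
P_0 = D_1/(1+r)^1 + D_2/(1+r)^2 + D_3/(1+r)^3 + D_4/(1+r)^4 + TV/(1+r)^4
    = 6.85309 + 6.76728 + 6.68254 + 6.59885 + 82.28692 = 109.18868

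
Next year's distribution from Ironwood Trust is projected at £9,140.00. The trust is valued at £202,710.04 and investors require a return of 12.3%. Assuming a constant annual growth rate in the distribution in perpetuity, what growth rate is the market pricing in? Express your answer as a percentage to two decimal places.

7.79%

P = D₁/(r−g) ⇒ g = r − D₁/P = 0.123 − £9,140.00/£202,710.04 = 0.077911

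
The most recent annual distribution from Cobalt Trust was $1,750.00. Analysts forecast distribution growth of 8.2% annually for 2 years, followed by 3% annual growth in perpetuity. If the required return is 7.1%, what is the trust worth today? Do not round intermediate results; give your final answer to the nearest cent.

D_1 = 1893.50000
D_2 = 2048.76700
Terminal value at year 2: TV = D_2×(1+g_2)/(r−g_2) = 2110.23001/0.041 = 51469.02463
P_0 = D_1/(1+r)^1 + D_2/(1+r)^2 + TV/(1+r)^2
    = 1767.97386 + 1786.13232 + 44871.12896 = 48425.23513

$48425.24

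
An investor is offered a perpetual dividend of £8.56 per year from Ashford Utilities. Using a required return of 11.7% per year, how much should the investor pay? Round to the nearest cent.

Level perpetuity: PV = C / r = £8.56 / 0.117 = £73.16

£73.16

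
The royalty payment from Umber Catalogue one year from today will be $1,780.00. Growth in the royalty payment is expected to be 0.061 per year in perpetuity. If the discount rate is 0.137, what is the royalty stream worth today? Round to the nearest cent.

$23421.05

Growing perpetuity: P = D₁ / (r − g) = $1,780.0000 / (0.137 − 0.061) = $23,421.05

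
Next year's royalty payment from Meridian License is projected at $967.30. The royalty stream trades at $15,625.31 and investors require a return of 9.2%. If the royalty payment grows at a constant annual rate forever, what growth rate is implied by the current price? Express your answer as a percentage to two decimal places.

3.01%

P = D₁/(r−g) ⇒ g = r − D₁/P = 0.092 − $967.30/$15,625.31 = 0.030094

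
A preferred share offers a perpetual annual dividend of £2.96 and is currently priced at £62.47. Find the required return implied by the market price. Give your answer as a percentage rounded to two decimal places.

P = C/r ⇒ r = C/P = £2.96/£62.47 = 0.047383

4.74%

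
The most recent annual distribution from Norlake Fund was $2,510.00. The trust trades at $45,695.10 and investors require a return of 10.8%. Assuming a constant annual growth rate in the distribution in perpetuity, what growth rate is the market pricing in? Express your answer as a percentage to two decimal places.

P = D₀(1+g)/(r−g) ⇒ P(r−g) = D₀(1+g) ⇒ g(P+D₀) = P·r − D₀
g = (P·r − D₀)/(P + D₀) = ($45,695.10×0.108 − $2,510.00) / ($45,695.10 + $2,510.00) = 0.050307

5.03%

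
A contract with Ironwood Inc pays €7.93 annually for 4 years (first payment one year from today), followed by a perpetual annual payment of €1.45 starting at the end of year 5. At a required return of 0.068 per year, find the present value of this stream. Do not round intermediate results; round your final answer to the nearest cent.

€43.37

PV of 4-year annuity: €7.93 × [1 − (1+0.068)^−4] / 0.068 = 26.98231
Perpetuity value at year 4: €1.45 / 0.068 = 21.32353
PV of perpetuity: 21.32353 / (1+0.068)^4 = 16.38982
Total PV = 26.98231 + 16.38982 = 43.37212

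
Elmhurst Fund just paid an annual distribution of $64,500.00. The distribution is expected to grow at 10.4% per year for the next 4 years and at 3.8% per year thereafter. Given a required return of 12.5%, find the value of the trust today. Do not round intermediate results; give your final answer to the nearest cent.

D_1 = 71208.00000
D_2 = 78613.63200
D_3 = 86789.44973
D_4 = 95815.55250
Terminal value at year 4: TV = D_4×(1+g_2)/(r−g_2) = 99456.54349/0.087 = 1143178.66086
P_0 = D_1/(1+r)^1 + D_2/(1+r)^2 + D_3/(1+r)^3 + D_4/(1+r)^4 + TV/(1+r)^4
    = 63296.00000 + 62114.47467 + 60955.00447 + 59817.17772 + 713680.81007 = 959863.46693

$959863.47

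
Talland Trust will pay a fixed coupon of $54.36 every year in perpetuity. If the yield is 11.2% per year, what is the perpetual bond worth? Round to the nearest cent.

Level perpetuity: PV = C / r = $54.36 / 0.112 = $485.36

$485.36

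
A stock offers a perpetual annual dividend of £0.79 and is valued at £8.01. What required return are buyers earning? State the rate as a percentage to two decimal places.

P = C/r ⇒ r = C/P = £0.79/£8.01 = 0.098627

9.86%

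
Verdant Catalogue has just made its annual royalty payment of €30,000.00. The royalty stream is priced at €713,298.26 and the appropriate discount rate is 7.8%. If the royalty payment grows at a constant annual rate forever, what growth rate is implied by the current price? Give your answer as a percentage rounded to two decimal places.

3.45%

P = D₀(1+g)/(r−g) ⇒ P(r−g) = D₀(1+g) ⇒ g(P+D₀) = P·r − D₀
g = (P·r − D₀)/(P + D₀) = (€713,298.26×0.078 − €30,000.00) / (€713,298.26 + €30,000.00) = 0.034491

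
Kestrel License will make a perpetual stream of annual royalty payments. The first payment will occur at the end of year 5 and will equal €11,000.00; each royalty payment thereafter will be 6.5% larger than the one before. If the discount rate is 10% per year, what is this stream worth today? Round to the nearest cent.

€214661.37

Value at end of year 4: C₁ / (r − g) = €11,000.00 / (0.1 − 0.065) = €314,285.7143
Discount to today: PV = €314,285.7143 / (1 + 0.1)^4 = €314,285.7143 / 1.464100 = €214,661.37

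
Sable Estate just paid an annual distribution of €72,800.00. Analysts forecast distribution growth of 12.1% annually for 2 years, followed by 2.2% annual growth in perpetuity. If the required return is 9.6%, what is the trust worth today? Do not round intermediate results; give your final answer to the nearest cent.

€1202437.81

D_1 = 81608.80000
D_2 = 91483.46480
Terminal value at year 2: TV = D_2×(1+g_2)/(r−g_2) = 93496.10103/0.074 = 1263460.82467
P_0 = D_1/(1+r)^1 + D_2/(1+r)^2 + TV/(1+r)^2
    = 74460.58394 + 76159.04617 + 1051818.17814 = 1202437.80825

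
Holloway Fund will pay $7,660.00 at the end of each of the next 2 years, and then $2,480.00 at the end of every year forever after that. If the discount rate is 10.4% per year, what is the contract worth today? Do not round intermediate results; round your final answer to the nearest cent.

PV of 2-year annuity: $7,660.00 × [1 − (1+0.104)^−2] / 0.104 = 13223.19366
Perpetuity value at year 2: $2,480.00 / 0.104 = 23846.15385
PV of perpetuity: 23846.15385 / (1+0.104)^2 = 19565.01543
Total PV = 13223.19366 + 19565.01543 = 32788.20909

$32788.21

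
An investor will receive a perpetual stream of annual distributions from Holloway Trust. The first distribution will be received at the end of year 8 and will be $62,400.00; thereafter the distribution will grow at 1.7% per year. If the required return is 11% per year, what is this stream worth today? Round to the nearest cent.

$323177.26

Value at end of year 7: C₁ / (r − g) = $62,400.00 / (0.11 − 0.017) = $670,967.7419
Discount to today: PV = $670,967.7419 / (1 + 0.11)^7 = $670,967.7419 / 2.076160 = $323,177.26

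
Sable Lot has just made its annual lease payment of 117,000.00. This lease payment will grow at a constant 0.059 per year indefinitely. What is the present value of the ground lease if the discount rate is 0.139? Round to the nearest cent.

1548787.50

D₁ = D₀ × (1 + g) = 117,000.00 × 1.059 = 123,903.0000
Growing perpetuity: P = D₁ / (r − g) = 123,903.0000 / (0.139 − 0.059) = 1,548,787.50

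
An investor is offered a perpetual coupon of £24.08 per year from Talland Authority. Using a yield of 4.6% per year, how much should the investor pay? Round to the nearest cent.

Level perpetuity: PV = C / r = £24.08 / 0.046 = £523.48

£523.48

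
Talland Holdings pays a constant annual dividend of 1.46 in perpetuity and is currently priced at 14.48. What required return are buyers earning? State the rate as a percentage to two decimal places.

10.08%

P = C/r ⇒ r = C/P = 1.46/14.48 = 0.100829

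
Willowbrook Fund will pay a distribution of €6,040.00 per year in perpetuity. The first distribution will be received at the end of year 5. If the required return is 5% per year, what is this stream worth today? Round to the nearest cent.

€99382.46

Value at end of year 4: C / r = €6,040.00 / 0.05 = €120,800.0000
Discount to today: PV = €120,800.0000 / (1 + 0.05)^4 = €120,800.0000 / 1.215506 = €99,382.46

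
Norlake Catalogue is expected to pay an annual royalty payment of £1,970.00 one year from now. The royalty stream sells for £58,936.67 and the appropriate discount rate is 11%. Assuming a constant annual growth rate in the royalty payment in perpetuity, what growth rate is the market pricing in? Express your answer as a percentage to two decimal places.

7.66%

P = D₁/(r−g) ⇒ g = r − D₁/P = 0.11 − £1,970.00/£58,936.67 = 0.076574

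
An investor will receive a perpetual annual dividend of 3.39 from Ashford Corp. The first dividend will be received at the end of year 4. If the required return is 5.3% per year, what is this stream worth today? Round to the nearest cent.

Value at end of year 3: C / r = 3.39 / 0.053 = 63.9623
Discount to today: PV = 63.9623 / (1 + 0.053)^3 = 63.9623 / 1.167576 = 54.78

54.78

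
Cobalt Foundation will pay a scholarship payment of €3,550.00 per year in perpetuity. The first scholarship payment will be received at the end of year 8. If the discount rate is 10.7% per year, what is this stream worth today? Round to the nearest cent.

€16285.88

Value at end of year 7: C / r = €3,550.00 / 0.107 = €33,177.5701
Discount to today: PV = €33,177.5701 / (1 + 0.107)^7 = €33,177.5701 / 2.037198 = €16,285.88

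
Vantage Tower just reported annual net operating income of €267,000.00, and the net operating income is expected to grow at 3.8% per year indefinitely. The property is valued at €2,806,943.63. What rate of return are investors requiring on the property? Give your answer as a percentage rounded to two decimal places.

13.67%

D₁ = €267,000.00 × 1.038 = €277,146.0000
P = D₁/(r − g) ⇒ r = D₁/P + g = €277,146.0000/€2,806,943.63 + 0.038 = 0.098736 + 0.038 = 0.136736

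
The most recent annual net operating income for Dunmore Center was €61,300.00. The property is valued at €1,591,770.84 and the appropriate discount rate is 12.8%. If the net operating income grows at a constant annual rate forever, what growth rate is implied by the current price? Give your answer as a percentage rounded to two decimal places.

8.62%

P = D₀(1+g)/(r−g) ⇒ P(r−g) = D₀(1+g) ⇒ g(P+D₀) = P·r − D₀
g = (P·r − D₀)/(P + D₀) = (€1,591,770.84×0.128 − €61,300.00) / (€1,591,770.84 + €61,300.00) = 0.086171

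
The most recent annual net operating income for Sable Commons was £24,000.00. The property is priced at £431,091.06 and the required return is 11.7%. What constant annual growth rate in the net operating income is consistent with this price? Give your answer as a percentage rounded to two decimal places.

P = D₀(1+g)/(r−g) ⇒ P(r−g) = D₀(1+g) ⇒ g(P+D₀) = P·r − D₀
g = (P·r − D₀)/(P + D₀) = (£431,091.06×0.117 − £24,000.00) / (£431,091.06 + £24,000.00) = 0.058093

5.81%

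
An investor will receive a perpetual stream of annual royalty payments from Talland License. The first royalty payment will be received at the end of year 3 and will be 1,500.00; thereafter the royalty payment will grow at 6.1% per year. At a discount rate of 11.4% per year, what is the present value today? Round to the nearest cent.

Value at end of year 2: C₁ / (r − g) = 1,500.00 / (0.114 − 0.061) = 28,301.8868
Discount to today: PV = 28,301.8868 / (1 + 0.114)^2 = 28,301.8868 / 1.240996 = 22,805.78

22805.78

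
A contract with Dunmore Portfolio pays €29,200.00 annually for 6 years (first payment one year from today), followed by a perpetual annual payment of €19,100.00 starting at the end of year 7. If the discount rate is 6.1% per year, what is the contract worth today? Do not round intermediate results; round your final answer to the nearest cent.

PV of 6-year annuity: €29,200.00 × [1 − (1+0.061)^−6] / 0.061 = 143135.84364
Perpetuity value at year 6: €19,100.00 / 0.061 = 313114.75410
PV of perpetuity: 313114.75410 / (1+0.061)^6 = 219488.22624
Total PV = 143135.84364 + 219488.22624 = 362624.06988

€362624.07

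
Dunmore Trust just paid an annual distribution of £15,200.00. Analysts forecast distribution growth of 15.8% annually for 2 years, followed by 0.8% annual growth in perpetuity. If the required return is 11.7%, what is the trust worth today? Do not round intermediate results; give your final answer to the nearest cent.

D_1 = 17601.60000
D_2 = 20382.65280
Terminal value at year 2: TV = D_2×(1+g_2)/(r−g_2) = 20545.71402/0.109 = 188492.78920
P_0 = D_1/(1+r)^1 + D_2/(1+r)^2 + TV/(1+r)^2
    = 15757.92301 + 16336.32484 + 151073.53611 = 183167.78396

£183167.78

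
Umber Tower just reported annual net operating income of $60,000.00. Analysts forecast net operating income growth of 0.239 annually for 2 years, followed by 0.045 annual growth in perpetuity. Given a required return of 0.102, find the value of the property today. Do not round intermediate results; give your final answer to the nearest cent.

D_1 = 74340.00000
D_2 = 92107.26000
Terminal value at year 2: TV = D_2×(1+g_2)/(r−g_2) = 96252.08670/0.057 = 1688633.10000
P_0 = D_1/(1+r)^1 + D_2/(1+r)^2 + TV/(1+r)^2
    = 67459.16515 + 75845.64939 + 1390503.57212 = 1533808.38667

$1533808.39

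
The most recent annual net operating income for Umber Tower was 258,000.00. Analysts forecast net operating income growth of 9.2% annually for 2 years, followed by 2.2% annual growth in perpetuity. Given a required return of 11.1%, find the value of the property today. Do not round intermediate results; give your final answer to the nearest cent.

3365024.08

D_1 = 281736.00000
D_2 = 307655.71200
Terminal value at year 2: TV = D_2×(1+g_2)/(r−g_2) = 314424.13766/0.089 = 3532855.47937
P_0 = D_1/(1+r)^1 + D_2/(1+r)^2 + TV/(1+r)^2
    = 253587.75878 + 249250.97442 + 2862185.34674 = 3365024.07994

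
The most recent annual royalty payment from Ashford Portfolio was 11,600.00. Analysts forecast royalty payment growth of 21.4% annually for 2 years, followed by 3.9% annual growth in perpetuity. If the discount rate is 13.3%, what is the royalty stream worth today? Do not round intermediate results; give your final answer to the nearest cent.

D_1 = 14082.40000
D_2 = 17096.03360
Terminal value at year 2: TV = D_2×(1+g_2)/(r−g_2) = 17762.77891/0.094 = 188965.73309
P_0 = D_1/(1+r)^1 + D_2/(1+r)^2 + TV/(1+r)^2
    = 12429.30274 + 13317.89366 + 147205.22891 = 172952.42531

172952.43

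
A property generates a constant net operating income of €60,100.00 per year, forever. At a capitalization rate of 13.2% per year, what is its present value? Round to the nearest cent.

€455303.03

Level perpetuity: PV = C / r = €60,100.00 / 0.132 = €455,303.03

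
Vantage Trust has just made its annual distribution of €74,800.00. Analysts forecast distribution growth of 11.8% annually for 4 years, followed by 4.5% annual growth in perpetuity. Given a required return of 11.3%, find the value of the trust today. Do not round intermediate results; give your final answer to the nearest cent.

D_1 = 83626.40000
D_2 = 93494.31520
D_3 = 104526.64439
D_4 = 116860.78843
Terminal value at year 4: TV = D_4×(1+g_2)/(r−g_2) = 122119.52391/0.068 = 1795875.35164
P_0 = D_1/(1+r)^1 + D_2/(1+r)^2 + D_3/(1+r)^3 + D_4/(1+r)^4 + TV/(1+r)^4
    = 75136.02875 + 75473.56707 + 75812.62172 + 76153.19954 + 1170295.49293 = 1472870.91001

€1472870.91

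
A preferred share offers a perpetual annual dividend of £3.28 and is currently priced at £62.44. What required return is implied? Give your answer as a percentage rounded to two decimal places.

5.25%

P = C/r ⇒ r = C/P = £3.28/£62.44 = 0.052530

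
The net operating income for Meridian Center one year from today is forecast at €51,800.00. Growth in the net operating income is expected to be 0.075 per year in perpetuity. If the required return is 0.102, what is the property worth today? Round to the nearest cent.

Growing perpetuity: P = D₁ / (r − g) = €51,800.0000 / (0.102 − 0.075) = €1,918,518.52

€1918518.52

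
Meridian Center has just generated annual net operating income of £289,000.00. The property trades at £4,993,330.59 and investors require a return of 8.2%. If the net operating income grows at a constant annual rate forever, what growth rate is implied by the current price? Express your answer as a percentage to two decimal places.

2.28%

P = D₀(1+g)/(r−g) ⇒ P(r−g) = D₀(1+g) ⇒ g(P+D₀) = P·r − D₀
g = (P·r − D₀)/(P + D₀) = (£4,993,330.59×0.082 − £289,000.00) / (£4,993,330.59 + £289,000.00) = 0.022803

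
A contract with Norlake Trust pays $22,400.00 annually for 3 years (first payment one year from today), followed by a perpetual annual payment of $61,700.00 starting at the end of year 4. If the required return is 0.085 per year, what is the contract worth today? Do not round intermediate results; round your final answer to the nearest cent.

PV of 3-year annuity: $22,400.00 × [1 − (1+0.085)^−3] / 0.085 = 57210.10112
Perpetuity value at year 3: $61,700.00 / 0.085 = 725882.35294
PV of perpetuity: 725882.35294 / (1+0.085)^3 = 568299.17263
Total PV = 57210.10112 + 568299.17263 = 625509.27375

$625509.27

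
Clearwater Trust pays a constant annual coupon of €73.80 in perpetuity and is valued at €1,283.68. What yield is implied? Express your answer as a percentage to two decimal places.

P = C/r ⇒ r = C/P = €73.80/€1,283.68 = 0.057491

5.75%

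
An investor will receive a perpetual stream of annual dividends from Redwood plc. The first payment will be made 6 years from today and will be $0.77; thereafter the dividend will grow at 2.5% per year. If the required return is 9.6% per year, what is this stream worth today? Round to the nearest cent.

Value at end of year 5: C₁ / (r − g) = $0.77 / (0.096 − 0.025) = $10.8451
Discount to today: PV = $10.8451 / (1 + 0.096)^5 = $10.8451 / 1.581440 = $6.86

$6.86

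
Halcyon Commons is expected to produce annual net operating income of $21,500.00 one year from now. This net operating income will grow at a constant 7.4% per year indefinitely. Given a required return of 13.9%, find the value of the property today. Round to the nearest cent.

$330769.23

Growing perpetuity: P = D₁ / (r − g) = $21,500.0000 / (0.139 − 0.074) = $330,769.23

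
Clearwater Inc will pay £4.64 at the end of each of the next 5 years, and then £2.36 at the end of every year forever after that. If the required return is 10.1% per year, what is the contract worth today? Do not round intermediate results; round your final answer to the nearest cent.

PV of 5-year annuity: £4.64 × [1 − (1+0.101)^−5] / 0.101 = 17.54441
Perpetuity value at year 5: £2.36 / 0.101 = 23.36634
PV of perpetuity: 23.36634 / (1+0.101)^5 = 14.44289
Total PV = 17.54441 + 14.44289 = 31.98730

£31.99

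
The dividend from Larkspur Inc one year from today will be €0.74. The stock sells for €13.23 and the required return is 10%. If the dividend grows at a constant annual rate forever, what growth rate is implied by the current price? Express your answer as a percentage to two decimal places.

P = D₁/(r−g) ⇒ g = r − D₁/P = 0.1 − €0.74/€13.23 = 0.044067

4.41%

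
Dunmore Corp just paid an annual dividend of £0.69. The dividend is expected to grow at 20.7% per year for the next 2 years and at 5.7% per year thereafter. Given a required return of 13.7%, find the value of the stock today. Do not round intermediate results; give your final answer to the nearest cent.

£11.78

D_1 = 0.83283
D_2 = 1.00523
Terminal value at year 2: TV = D_2×(1+g_2)/(r−g_2) = 1.06252/0.08 = 13.28155
P_0 = D_1/(1+r)^1 + D_2/(1+r)^2 + TV/(1+r)^2
    = 0.73248 + 0.77758 + 10.27372 = 11.78378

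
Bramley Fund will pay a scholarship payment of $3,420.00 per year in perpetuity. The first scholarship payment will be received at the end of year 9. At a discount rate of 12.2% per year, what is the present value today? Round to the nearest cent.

$11161.52

Value at end of year 8: C / r = $3,420.00 / 0.122 = $28,032.7869
Discount to today: PV = $28,032.7869 / (1 + 0.122)^8 = $28,032.7869 / 2.511556 = $11,161.52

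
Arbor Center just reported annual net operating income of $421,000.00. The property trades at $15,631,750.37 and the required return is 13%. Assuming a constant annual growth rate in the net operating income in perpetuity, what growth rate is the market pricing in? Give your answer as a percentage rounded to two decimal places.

P = D₀(1+g)/(r−g) ⇒ P(r−g) = D₀(1+g) ⇒ g(P+D₀) = P·r − D₀
g = (P·r − D₀)/(P + D₀) = ($15,631,750.37×0.13 − $421,000.00) / ($15,631,750.37 + $421,000.00) = 0.100365

10.04%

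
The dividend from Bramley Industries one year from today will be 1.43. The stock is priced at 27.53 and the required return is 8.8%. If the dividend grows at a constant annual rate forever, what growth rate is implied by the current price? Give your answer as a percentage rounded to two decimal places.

3.61%

P = D₁/(r−g) ⇒ g = r − D₁/P = 0.088 − 1.43/27.53 = 0.036057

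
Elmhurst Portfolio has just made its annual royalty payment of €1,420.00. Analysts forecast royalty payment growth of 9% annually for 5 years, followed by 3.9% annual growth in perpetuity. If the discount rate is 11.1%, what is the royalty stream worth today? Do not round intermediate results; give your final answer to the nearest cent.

D_1 = 1547.80000
D_2 = 1687.10200
D_3 = 1838.94118
D_4 = 2004.44589
D_5 = 2184.84602
Terminal value at year 5: TV = D_5×(1+g_2)/(r−g_2) = 2270.05501/0.072 = 31528.54181
P_0 = D_1/(1+r)^1 + D_2/(1+r)^2 + D_3/(1+r)^3 + D_4/(1+r)^4 + D_5/(1+r)^5 + TV/(1+r)^5
    = 1393.15932 + 1366.82597 + 1340.99038 + 1315.64312 + 1290.77498 + 18626.60009 = 25333.99386

€25333.99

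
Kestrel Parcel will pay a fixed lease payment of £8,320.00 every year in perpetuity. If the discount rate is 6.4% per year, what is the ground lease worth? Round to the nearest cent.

Level perpetuity: PV = C / r = £8,320.00 / 0.064 = £130,000.00

£130000.00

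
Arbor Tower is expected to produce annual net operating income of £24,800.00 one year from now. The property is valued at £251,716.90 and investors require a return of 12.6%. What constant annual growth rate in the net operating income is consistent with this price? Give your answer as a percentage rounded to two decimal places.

P = D₁/(r−g) ⇒ g = r − D₁/P = 0.126 − £24,800.00/£251,716.90 = 0.027477

2.75%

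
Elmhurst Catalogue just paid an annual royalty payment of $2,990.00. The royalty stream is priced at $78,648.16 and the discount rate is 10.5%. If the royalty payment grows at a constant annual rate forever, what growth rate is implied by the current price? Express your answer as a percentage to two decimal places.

P = D₀(1+g)/(r−g) ⇒ P(r−g) = D₀(1+g) ⇒ g(P+D₀) = P·r − D₀
g = (P·r − D₀)/(P + D₀) = ($78,648.16×0.105 − $2,990.00) / ($78,648.16 + $2,990.00) = 0.064529

6.45%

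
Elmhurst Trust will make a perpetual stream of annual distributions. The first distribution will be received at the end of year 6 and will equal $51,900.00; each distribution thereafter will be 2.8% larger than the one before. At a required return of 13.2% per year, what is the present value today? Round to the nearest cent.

$268473.78

Value at end of year 5: C₁ / (r − g) = $51,900.00 / (0.132 − 0.028) = $499,038.4615
Discount to today: PV = $499,038.4615 / (1 + 0.132)^5 = $499,038.4615 / 1.858798 = $268,473.78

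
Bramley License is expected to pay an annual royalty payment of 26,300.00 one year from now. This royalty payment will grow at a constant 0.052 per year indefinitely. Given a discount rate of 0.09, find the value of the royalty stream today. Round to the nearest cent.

692105.26

Growing perpetuity: P = D₁ / (r − g) = 26,300.0000 / (0.09 − 0.052) = 692,105.26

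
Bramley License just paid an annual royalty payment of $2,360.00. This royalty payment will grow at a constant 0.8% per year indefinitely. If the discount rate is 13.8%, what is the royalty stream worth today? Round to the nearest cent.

$18299.08

D₁ = D₀ × (1 + g) = $2,360.00 × 1.008 = $2,378.8800
Growing perpetuity: P = D₁ / (r − g) = $2,378.8800 / (0.138 − 0.008) = $18,299.08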